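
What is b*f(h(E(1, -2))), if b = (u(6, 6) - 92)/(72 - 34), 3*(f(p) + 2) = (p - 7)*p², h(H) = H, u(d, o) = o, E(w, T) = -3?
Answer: 1376/19 ≈ 72.421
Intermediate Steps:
f(p) = -2 + p²*(-7 + p)/3 (f(p) = -2 + ((p - 7)*p²)/3 = -2 + ((-7 + p)*p²)/3 = -2 + (p²*(-7 + p))/3 = -2 + p²*(-7 + p)/3)
b = -43/19 (b = (6 - 92)/(72 - 34) = -86/38 = -86*1/38 = -43/19 ≈ -2.2632)
b*f(h(E(1, -2))) = -43*(-2 - 7/3*(-3)² + (⅓)*(-3)³)/19 = -43*(-2 - 7/3*9 + (⅓)*(-27))/19 = -43*(-2 - 21 - 9)/19 = -43/19*(-32) = 1376/19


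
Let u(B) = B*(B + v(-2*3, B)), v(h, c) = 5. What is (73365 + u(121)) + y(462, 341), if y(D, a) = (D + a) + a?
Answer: 89755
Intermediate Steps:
y(D, a) = D + 2*a
u(B) = B*(5 + B) (u(B) = B*(B + 5) = B*(5 + B))
(73365 + u(121)) + y(462, 341) = (73365 + 121*(5 + 121)) + (462 + 2*341) = (73365 + 121*126) + (462 + 682) = (73365 + 15246) + 1144 = 88611 + 1144 = 89755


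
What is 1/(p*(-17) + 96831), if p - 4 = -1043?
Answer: 1/114494 ≈ 8.7341e-6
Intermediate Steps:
p = -1039 (p = 4 - 1043 = -1039)
1/(p*(-17) + 96831) = 1/(-1039*(-17) + 96831) = 1/(17663 + 96831) = 1/114494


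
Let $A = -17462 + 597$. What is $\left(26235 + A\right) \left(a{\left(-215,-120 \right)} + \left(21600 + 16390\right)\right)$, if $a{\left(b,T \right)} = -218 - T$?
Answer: $355048040$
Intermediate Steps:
$A = -16865$
$\left(26235 + A\right) \left(a{\left(-215,-120 \right)} + \left(21600 + 16390\right)\right) = \left(26235 - 16865\right) \left(\left(-218 - -120\right) + \left(21600 + 16390\right)\right) = 9370 \left(\left(-218 + 120\right) + 37990\right) = 9370 \left(-98 + 37990\right) = 9370 \cdot 37892 = 355048040$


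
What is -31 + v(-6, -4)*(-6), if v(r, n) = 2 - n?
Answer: -67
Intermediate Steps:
-31 + v(-6, -4)*(-6) = -31 + (2 - 1*(-4))*(-6) = -31 + (2 + 4)*(-6) = -31 + 6*(-6) = -31 - 36 = -67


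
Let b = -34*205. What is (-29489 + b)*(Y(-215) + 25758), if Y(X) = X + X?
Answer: -923433552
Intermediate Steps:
Y(X) = 2*X
b = -6970
(-29489 + b)*(Y(-215) + 25758) = (-29489 - 6970)*(2*(-215) + 25758) = -36459*(-430 + 25758) = -36459*25328 = -923433552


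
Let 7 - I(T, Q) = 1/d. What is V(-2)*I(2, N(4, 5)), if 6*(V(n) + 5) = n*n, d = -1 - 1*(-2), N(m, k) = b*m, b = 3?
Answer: -26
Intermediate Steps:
N(m, k) = 3*m
d = 1 (d = -1 + 2 = 1)
V(n) = -5 + n²/6 (V(n) = -5 + (n*n)/6 = -5 + n²/6)
I(T, Q) = 6 (I(T, Q) = 7 - 1/1 = 7 - 1*1 = 7 - 1 = 6)
V(-2)*I(2, N(4, 5)) = (-5 + (⅙)*(-2)²)*6 = (-5 + (⅙)*4)*6 = (-5 + ⅔)*6 = -13/3*6 = -26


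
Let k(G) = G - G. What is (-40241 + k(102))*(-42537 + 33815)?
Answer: 350982002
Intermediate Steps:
k(G) = 0
(-40241 + k(102))*(-42537 + 33815) = (-40241 + 0)*(-42537 + 33815) = -40241*(-8722) = 350982002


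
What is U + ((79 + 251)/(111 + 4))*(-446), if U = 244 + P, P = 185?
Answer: -19569/23 ≈ -850.83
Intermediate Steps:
U = 429 (U = 244 + 185 = 429)
U + ((79 + 251)/(111 + 4))*(-446) = 429 + ((79 + 251)/(111 + 4))*(-446) = 429 + (330/115)*(-446) = 429 + (330*(1/115))*(-446) = 429 + (66/23)*(-446) = 429 - 29436/23 = -19569/23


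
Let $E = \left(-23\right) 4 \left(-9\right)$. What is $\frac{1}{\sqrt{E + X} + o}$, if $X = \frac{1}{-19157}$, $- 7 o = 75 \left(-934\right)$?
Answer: $\frac{1878726990}{18800533930949} - \frac{49 \sqrt{303868238215}}{94002669654745} \approx 9.9642 \cdot 10^{-5}$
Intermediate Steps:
$o = \frac{70050}{7}$ ($o = - \frac{75 \left(-934\right)}{7} = \left(- \frac{1}{7}\right) \left(-70050\right) = \frac{70050}{7} \approx 10007.0$)
$E = 828$ ($E = \left(-92\right) \left(-9\right) = 828$)
$X = - \frac{1}{19157} \approx -5.22 \cdot 10^{-5}$
$\frac{1}{\sqrt{E + X} + o} = \frac{1}{\sqrt{828 - \frac{1}{19157}} + \frac{70050}{7}} = \frac{1}{\sqrt{\frac{15861995}{19157}} + \frac{70050}{7}} = \frac{1}{\frac{\sqrt{303868238215}}{19157} + \frac{70050}{7}} = \frac{1}{\frac{70050}{7} + \frac{\sqrt{303868238215}}{19157}}$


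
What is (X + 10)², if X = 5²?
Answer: 1225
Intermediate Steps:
X = 25
(X + 10)² = (25 + 10)² = 35² = 1225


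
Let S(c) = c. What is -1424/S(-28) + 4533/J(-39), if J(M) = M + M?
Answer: -1321/182 ≈ -7.2582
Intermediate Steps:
J(M) = 2*M
-1424/S(-28) + 4533/J(-39) = -1424/(-28) + 4533/((2*(-39))) = -1424*(-1/28) + 4533/(-78) = 356/7 + 4533*(-1/78) = 356/7 - 1511/26 = -1321/182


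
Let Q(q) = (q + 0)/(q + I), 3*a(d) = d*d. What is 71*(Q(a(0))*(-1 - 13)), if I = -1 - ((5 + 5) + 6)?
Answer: 0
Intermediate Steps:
a(d) = d**2/3 (a(d) = (d*d)/3 = d**2/3)
I = -17 (I = -1 - (10 + 6) = -1 - 1*16 = -1 - 16 = -17)
Q(q) = q/(-17 + q) (Q(q) = (q + 0)/(q - 17) = q/(-17 + q))
71*(Q(a(0))*(-1 - 13)) = 71*((((1/3)*0**2)/(-17 + (1/3)*0**2))*(-1 - 13)) = 71*((((1/3)*0)/(-17 + (1/3)*0))*(-14)) = 71*((0/(-17 + 0))*(-14)) = 71*((0/(-17))*(-14)) = 71*((0*(-1/17))*(-14)) = 71*(0*(-14)) = 71*0 = 0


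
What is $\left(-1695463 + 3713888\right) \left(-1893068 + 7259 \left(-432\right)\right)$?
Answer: $-10150570514300$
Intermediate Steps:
$\left(-1695463 + 3713888\right) \left(-1893068 + 7259 \left(-432\right)\right) = 2018425 \left(-1893068 - 3135888\right) = 2018425 \left(-5028956\right) = -10150570514300$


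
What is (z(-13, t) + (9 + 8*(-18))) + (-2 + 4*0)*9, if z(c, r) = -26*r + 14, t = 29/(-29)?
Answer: -113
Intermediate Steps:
t = -1 (t = 29*(-1/29) = -1)
z(c, r) = 14 - 26*r
(z(-13, t) + (9 + 8*(-18))) + (-2 + 4*0)*9 = ((14 - 26*(-1)) + (9 + 8*(-18))) + (-2 + 4*0)*9 = ((14 + 26) + (9 - 144)) + (-2 + 0)*9 = (40 - 135) - 2*9 = -95 - 18 = -113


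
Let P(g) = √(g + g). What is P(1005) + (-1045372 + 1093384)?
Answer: 48012 + √2010 ≈ 48057.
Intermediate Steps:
P(g) = √2*√g (P(g) = √(2*g) = √2*√g)
P(1005) + (-1045372 + 1093384) = √2*√1005 + (-1045372 + 1093384) = √2010 + 48012 = 48012 + √2010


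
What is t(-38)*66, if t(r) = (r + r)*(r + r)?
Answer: 381216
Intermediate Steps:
t(r) = 4*r² (t(r) = (2*r)*(2*r) = 4*r²)
t(-38)*66 = (4*(-38)²)*66 = (4*1444)*66 = 5776*66 = 381216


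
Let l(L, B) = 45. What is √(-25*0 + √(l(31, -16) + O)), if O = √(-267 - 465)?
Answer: (45 + 2*I*√183)^(¼) ≈ 2.6673 + 0.36318*I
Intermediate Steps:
O = 2*I*√183 (O = √(-732) = 2*I*√183 ≈ 27.056*I)
√(-25*0 + √(l(31, -16) + O)) = √(-25*0 + √(45 + 2*I*√183)) = √(0 + √(45 + 2*I*√183)) = √(√(45 + 2*I*√183)) = (45 + 2*I*√183)^(¼)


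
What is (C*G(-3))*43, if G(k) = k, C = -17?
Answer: 2193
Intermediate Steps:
(C*G(-3))*43 = -17*(-3)*43 = 51*43 = 2193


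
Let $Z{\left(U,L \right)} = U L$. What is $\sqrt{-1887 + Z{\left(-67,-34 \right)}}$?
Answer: $\sqrt{391} \approx 19.774$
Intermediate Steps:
$Z{\left(U,L \right)} = L U$
$\sqrt{-1887 + Z{\left(-67,-34 \right)}} = \sqrt{-1887 - -2278} = \sqrt{-1887 + 2278} = \sqrt{391}$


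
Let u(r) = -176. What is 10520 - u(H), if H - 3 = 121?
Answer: 10696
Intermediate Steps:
H = 124 (H = 3 + 121 = 124)
10520 - u(H) = 10520 - 1*(-176) = 10520 + 176 = 10696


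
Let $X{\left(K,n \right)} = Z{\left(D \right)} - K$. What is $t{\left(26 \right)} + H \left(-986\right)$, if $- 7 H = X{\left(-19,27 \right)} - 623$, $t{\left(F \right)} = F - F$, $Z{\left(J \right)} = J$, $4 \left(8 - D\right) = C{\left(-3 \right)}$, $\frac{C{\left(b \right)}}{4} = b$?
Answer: $- \frac{584698}{7} \approx -83528.0$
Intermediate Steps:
$C{\left(b \right)} = 4 b$
$D = 11$ ($D = 8 - \frac{4 \left(-3\right)}{4} = 8 - -3 = 8 + 3 = 11$)
$X{\left(K,n \right)} = 11 - K$
$t{\left(F \right)} = 0$
$H = \frac{593}{7}$ ($H = - \frac{\left(11 - -19\right) - 623}{7} = - \frac{\left(11 + 19\right) - 623}{7} = - \frac{30 - 623}{7} = \left(- \frac{1}{7}\right) \left(-593\right) = \frac{593}{7} \approx 84.714$)
$t{\left(26 \right)} + H \left(-986\right) = 0 + \frac{593}{7} \left(-986\right) = 0 - \frac{584698}{7} = - \frac{584698}{7}$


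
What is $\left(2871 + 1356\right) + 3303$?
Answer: $7530$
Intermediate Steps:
$\left(2871 + 1356\right) + 3303 = 4227 + 3303 = 7530$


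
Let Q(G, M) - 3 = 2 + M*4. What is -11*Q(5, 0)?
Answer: -55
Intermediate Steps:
Q(G, M) = 5 + 4*M (Q(G, M) = 3 + (2 + M*4) = 3 + (2 + 4*M) = 5 + 4*M)
-11*Q(5, 0) = -11*(5 + 4*0) = -11*(5 + 0) = -11*5 = -55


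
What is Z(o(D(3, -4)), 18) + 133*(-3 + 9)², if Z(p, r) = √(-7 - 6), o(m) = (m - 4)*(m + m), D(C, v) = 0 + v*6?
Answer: 4788 + I*√13 ≈ 4788.0 + 3.6056*I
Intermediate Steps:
D(C, v) = 6*v (D(C, v) = 0 + 6*v = 6*v)
o(m) = 2*m*(-4 + m) (o(m) = (-4 + m)*(2*m) = 2*m*(-4 + m))
Z(p, r) = I*√13 (Z(p, r) = √(-13) = I*√13)
Z(o(D(3, -4)), 18) + 133*(-3 + 9)² = I*√13 + 133*(-3 + 9)² = I*√13 + 133*6² = I*√13 + 133*36 = I*√13 + 4788 = 4788 + I*√13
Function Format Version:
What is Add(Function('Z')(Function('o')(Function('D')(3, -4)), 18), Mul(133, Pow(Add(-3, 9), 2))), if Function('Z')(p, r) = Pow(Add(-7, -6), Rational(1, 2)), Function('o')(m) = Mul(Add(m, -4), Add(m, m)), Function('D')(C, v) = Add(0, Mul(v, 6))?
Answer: Add(4788, Mul(I, Pow(13, Rational(1, 2)))) ≈ Add(4788.0, Mul(3.6056, I))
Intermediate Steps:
Function('D')(C, v) = Mul(6, v) (Function('D')(C, v) = Add(0, Mul(6, v)) = Mul(6, v))
Function('o')(m) = Mul(2, m, Add(-4, m)) (Function('o')(m) = Mul(Add(-4, m), Mul(2, m)) = Mul(2, m, Add(-4, m)))
Function('Z')(p, r) = Mul(I, Pow(13, Rational(1, 2))) (Function('Z')(p, r) = Pow(-13, Rational(1, 2)) = Mul(I, Pow(13, Rational(1, 2))))
Add(Function('Z')(Function('o')(Function('D')(3, -4)), 18), Mul(133, Pow(Add(-3, 9), 2))) = Add(Mul(I, Pow(13, Rational(1, 2))), Mul(133, Pow(Add(-3, 9), 2))) = Add(Mul(I, Pow(13, Rational(1, 2))), Mul(133, Pow(6, 2))) = Add(Mul(I, Pow(13, Rational(1, 2))), Mul(133, 36)) = Add(Mul(I, Pow(13, Rational(1, 2))), 4788) = Add(4788, Mul(I, Pow(13, Rational(1, 2))))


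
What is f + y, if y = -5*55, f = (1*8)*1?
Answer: -267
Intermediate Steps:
f = 8 (f = 8*1 = 8)
y = -275
f + y = 8 - 275 = -267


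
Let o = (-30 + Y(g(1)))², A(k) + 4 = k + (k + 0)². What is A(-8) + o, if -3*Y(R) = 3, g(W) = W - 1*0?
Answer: 1013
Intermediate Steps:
g(W) = W (g(W) = W + 0 = W)
A(k) = -4 + k + k² (A(k) = -4 + (k + (k + 0)²) = -4 + (k + k²) = -4 + k + k²)
Y(R) = -1 (Y(R) = -⅓*3 = -1)
o = 961 (o = (-30 - 1)² = (-31)² = 961)
A(-8) + o = (-4 - 8 + (-8)²) + 961 = (-4 - 8 + 64) + 961 = 52 + 961 = 1013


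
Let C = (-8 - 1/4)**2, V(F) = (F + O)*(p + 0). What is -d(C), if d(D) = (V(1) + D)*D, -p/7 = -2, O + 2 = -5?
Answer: 277695/256 ≈ 1084.7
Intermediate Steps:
O = -7 (O = -2 - 5 = -7)
p = 14 (p = -7*(-2) = 14)
V(F) = -98 + 14*F (V(F) = (F - 7)*(14 + 0) = (-7 + F)*14 = -98 + 14*F)
C = 1089/16 (C = (-8 - 1*1/4)**2 = (-8 - 1/4)**2 = (-33/4)**2 = 1089/16 ≈ 68.063)
d(D) = D*(-84 + D) (d(D) = ((-98 + 14*1) + D)*D = ((-98 + 14) + D)*D = (-84 + D)*D = D*(-84 + D))
-d(C) = -1089*(-84 + 1089/16)/16 = -1089*(-255)/(16*16) = -1*(-277695/256) = 277695/256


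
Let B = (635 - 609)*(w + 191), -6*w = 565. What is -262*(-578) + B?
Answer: 461861/3 ≈ 1.5395e+5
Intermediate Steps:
w = -565/6 (w = -⅙*565 = -565/6 ≈ -94.167)
B = 7553/3 (B = (635 - 609)*(-565/6 + 191) = 26*(581/6) = 7553/3 ≈ 2517.7)
-262*(-578) + B = -262*(-578) + 7553/3 = 151436 + 7553/3 = 461861/3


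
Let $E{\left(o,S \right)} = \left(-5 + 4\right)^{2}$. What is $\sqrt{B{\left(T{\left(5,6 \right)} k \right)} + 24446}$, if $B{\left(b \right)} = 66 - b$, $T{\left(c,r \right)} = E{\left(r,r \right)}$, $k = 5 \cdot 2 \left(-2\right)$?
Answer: $2 \sqrt{6133} \approx 156.63$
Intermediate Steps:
$E{\left(o,S \right)} = 1$ ($E{\left(o,S \right)} = \left(-1\right)^{2} = 1$)
$k = -20$ ($k = 5 \left(-4\right) = -20$)
$T{\left(c,r \right)} = 1$
$\sqrt{B{\left(T{\left(5,6 \right)} k \right)} + 24446} = \sqrt{\left(66 - 1 \left(-20\right)\right) + 24446} = \sqrt{\left(66 - -20\right) + 24446} = \sqrt{\left(66 + 20\right) + 24446} = \sqrt{86 + 24446} = \sqrt{24532} = 2 \sqrt{6133}$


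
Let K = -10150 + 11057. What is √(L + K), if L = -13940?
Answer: I*√13033 ≈ 114.16*I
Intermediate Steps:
K = 907
√(L + K) = √(-13940 + 907) = √(-13033) = I*√13033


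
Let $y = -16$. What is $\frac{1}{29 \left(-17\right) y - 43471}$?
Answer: $- \frac{1}{35583} \approx -2.8103 \cdot 10^{-5}$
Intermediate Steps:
$\frac{1}{29 \left(-17\right) y - 43471} = \frac{1}{29 \left(-17\right) \left(-16\right) - 43471} = \frac{1}{\left(-493\right) \left(-16\right) - 43471} = \frac{1}{7888 - 43471} = \frac{1}{-35583} = - \frac{1}{35583}$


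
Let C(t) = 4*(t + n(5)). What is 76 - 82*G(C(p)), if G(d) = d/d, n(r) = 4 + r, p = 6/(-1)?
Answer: -6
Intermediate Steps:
p = -6 (p = 6*(-1) = -6)
C(t) = 36 + 4*t (C(t) = 4*(t + (4 + 5)) = 4*(t + 9) = 4*(9 + t) = 36 + 4*t)
G(d) = 1
76 - 82*G(C(p)) = 76 - 82*1 = 76 - 82 = -6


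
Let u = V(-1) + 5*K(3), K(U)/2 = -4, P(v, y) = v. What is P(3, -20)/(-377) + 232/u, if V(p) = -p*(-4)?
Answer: -21899/4147 ≈ -5.2807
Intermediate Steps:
V(p) = 4*p
K(U) = -8 (K(U) = 2*(-4) = -8)
u = -44 (u = 4*(-1) + 5*(-8) = -4 - 40 = -44)
P(3, -20)/(-377) + 232/u = 3/(-377) + 232/(-44) = 3*(-1/377) + 232*(-1/44) = -3/377 - 58/11 = -21899/4147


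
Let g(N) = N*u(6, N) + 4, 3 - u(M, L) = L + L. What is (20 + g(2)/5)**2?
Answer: 10404/25 ≈ 416.16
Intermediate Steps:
u(M, L) = 3 - 2*L (u(M, L) = 3 - (L + L) = 3 - 2*L)
g(N) = 4 + N*(3 - 2*N) (g(N) = N*(3 - 2*N) + 4 = 4 + N*(3 - 2*N))
(20 + g(2)/5)**2 = (20 + (4 - 1*2*(-3 + 2*2))/5)**2 = (20 + (4 - 1*2*(-3 + 4))*(1/5))**2 = (20 + (4 - 1*2*1)*(1/5))**2 = (20 + (4 - 2)*(1/5))**2 = (20 + 2*(1/5))**2 = (20 + 2/5)**2 = (102/5)**2 = 10404/25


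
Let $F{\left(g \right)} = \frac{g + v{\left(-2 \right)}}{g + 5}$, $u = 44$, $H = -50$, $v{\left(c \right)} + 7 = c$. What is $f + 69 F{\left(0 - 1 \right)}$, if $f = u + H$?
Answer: $- \frac{357}{2} \approx -178.5$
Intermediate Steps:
$v{\left(c \right)} = -7 + c$
$F{\left(g \right)} = \frac{-9 + g}{5 + g}$ ($F{\left(g \right)} = \frac{g - 9}{g + 5} = \frac{g - 9}{5 + g} = \frac{-9 + g}{5 + g}$)
$f = -6$ ($f = 44 - 50 = -6$)
$f + 69 F{\left(0 - 1 \right)} = -6 + 69 \frac{-9 + \left(0 - 1\right)}{5 + \left(0 - 1\right)} = -6 + 69 \frac{-9 - 1}{5 - 1} = -6 + 69 \cdot \frac{1}{4} \left(-10\right) = -6 + 69 \left(- \frac{5}{2}\right) = -6 - \frac{345}{2} = - \frac{357}{2}$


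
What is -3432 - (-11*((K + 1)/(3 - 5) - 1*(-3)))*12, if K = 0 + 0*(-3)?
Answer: -3102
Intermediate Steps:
K = 0 (K = 0 + 0 = 0)
-3432 - (-11*((K + 1)/(3 - 5) - 1*(-3)))*12 = -3432 - (-11*((0 + 1)/(3 - 5) - 1*(-3)))*12 = -3432 - (-11*(1/(-2) + 3))*12 = -3432 - (-11*(1*(-½) + 3))*12 = -3432 - (-11*(-½ + 3))*12 = -3432 - (-11*5/2)*12 = -3432 - (-55)*12/2 = -3432 - 1*(-330) = -3432 + 330 = -3102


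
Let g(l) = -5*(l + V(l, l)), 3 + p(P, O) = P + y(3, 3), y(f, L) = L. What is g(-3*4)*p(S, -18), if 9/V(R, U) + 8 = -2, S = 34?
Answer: 2193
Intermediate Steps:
V(R, U) = -9/10 (V(R, U) = 9/(-8 - 2) = 9/(-10) = 9*(-⅒) = -9/10)
p(P, O) = P (p(P, O) = -3 + (P + 3) = -3 + (3 + P) = P)
g(l) = 9/2 - 5*l (g(l) = -5*(l - 9/10) = -5*(-9/10 + l) = 9/2 - 5*l)
g(-3*4)*p(S, -18) = (9/2 - (-15)*4)*34 = (9/2 - 5*(-12))*34 = (9/2 + 60)*34 = (129/2)*34 = 2193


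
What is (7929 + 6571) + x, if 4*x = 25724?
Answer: 20931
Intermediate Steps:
x = 6431 (x = (¼)*25724 = 6431)
(7929 + 6571) + x = (7929 + 6571) + 6431 = 14500 + 6431 = 20931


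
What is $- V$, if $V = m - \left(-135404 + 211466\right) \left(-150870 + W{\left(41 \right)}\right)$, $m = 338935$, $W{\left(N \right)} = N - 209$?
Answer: $-11488591291$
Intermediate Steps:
$W{\left(N \right)} = -209 + N$
$V = 11488591291$ ($V = 338935 - \left(-135404 + 211466\right) \left(-150870 + \left(-209 + 41\right)\right) = 338935 - 76062 \left(-150870 - 168\right) = 338935 - 76062 \left(-151038\right) = 338935 - -11488252356 = 338935 + 11488252356 = 11488591291$)
$- V = \left(-1\right) 11488591291 = -11488591291$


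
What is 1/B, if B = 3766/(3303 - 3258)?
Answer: 45/3766 ≈ 0.011949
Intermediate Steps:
B = 3766/45 ≈ 83.689
1/B = 1/(3766/45) = 45/3766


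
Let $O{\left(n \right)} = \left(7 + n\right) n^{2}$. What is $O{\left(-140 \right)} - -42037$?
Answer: $-2564763$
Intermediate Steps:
$O{\left(n \right)} = n^{2} \left(7 + n\right)$
$O{\left(-140 \right)} - -42037 = \left(-140\right)^{2} \left(7 - 140\right) - -42037 = 19600 \left(-133\right) + 42037 = -2606800 + 42037 = -2564763$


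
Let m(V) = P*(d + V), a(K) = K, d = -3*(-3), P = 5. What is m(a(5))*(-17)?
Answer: -1190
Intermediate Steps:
d = 9
m(V) = 45 + 5*V (m(V) = 5*(9 + V) = 45 + 5*V)
m(a(5))*(-17) = (45 + 5*5)*(-17) = (45 + 25)*(-17) = 70*(-17) = -1190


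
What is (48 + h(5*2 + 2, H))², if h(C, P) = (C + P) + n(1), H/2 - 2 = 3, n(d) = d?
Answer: 5041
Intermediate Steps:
H = 10 (H = 4 + 2*3 = 4 + 6 = 10)
h(C, P) = 1 + C + P (h(C, P) = (C + P) + 1 = 1 + C + P)
(48 + h(5*2 + 2, H))² = (48 + (1 + (5*2 + 2) + 10))² = (48 + (1 + (10 + 2) + 10))² = (48 + (1 + 12 + 10))² = (48 + 23)² = 71² = 5041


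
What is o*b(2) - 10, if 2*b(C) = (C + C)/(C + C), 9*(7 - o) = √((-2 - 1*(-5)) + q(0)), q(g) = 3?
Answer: -13/2 - √6/18 ≈ -6.6361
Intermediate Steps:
o = 7 - √6/9 (o = 7 - √((-2 - 1*(-5)) + 3)/9 = 7 - √((-2 + 5) + 3)/9 = 7 - √(3 + 3)/9 = 7 - √6/9 ≈ 6.7278)
b(C) = ½ (b(C) = ((C + C)/(C + C))/2 = ((2*C)/((2*C)))/2 = ((2*C)*(1/(2*C)))/2 = (½)*1 = ½)
o*b(2) - 10 = (7 - √6/9)*(½) - 10 = (7/2 - √6/18) - 10 = -13/2 - √6/18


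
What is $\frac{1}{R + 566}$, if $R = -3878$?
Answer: $- \frac{1}{3312} \approx -0.00030193$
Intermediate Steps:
$\frac{1}{R + 566} = \frac{1}{-3878 + 566} = \frac{1}{-3312} = - \frac{1}{3312}$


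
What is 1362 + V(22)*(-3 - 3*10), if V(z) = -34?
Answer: 2484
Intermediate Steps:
1362 + V(22)*(-3 - 3*10) = 1362 - 34*(-3 - 3*10) = 1362 - 34*(-3 - 30) = 1362 - 34*(-33) = 1362 + 1122 = 2484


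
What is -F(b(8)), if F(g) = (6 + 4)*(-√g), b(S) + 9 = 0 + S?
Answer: 10*I ≈ 10.0*I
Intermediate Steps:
b(S) = -9 + S (b(S) = -9 + (0 + S) = -9 + S)
F(g) = -10*√g (F(g) = 10*(-√g) = -10*√g)
-F(b(8)) = -(-10)*√(-9 + 8) = -(-10)*√(-1) = -(-10)*I = 10*I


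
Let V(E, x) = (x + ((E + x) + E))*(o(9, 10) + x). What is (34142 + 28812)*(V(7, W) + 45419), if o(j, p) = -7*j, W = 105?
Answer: 3451578958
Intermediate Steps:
V(E, x) = (-63 + x)*(2*E + 2*x) (V(E, x) = (x + ((E + x) + E))*(-7*9 + x) = (x + (x + 2*E))*(-63 + x) = (2*E + 2*x)*(-63 + x) = (-63 + x)*(2*E + 2*x))
(34142 + 28812)*(V(7, W) + 45419) = (34142 + 28812)*((-126*7 - 126*105 + 2*105² + 2*7*105) + 45419) = 62954*((-882 - 13230 + 2*11025 + 1470) + 45419) = 62954*((-882 - 13230 + 22050 + 1470) + 45419) = 62954*(9408 + 45419) = 62954*54827 = 3451578958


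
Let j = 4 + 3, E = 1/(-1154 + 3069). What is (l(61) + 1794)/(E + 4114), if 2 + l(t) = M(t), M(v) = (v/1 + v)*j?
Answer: 723870/1125473 ≈ 0.64317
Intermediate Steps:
E = 1/1915 ≈ 0.00052219
j = 7
M(v) = 14*v (M(v) = (v/1 + v)*7 = (v*1 + v)*7 = (v + v)*7 = (2*v)*7 = 14*v)
l(t) = -2 + 14*t
(l(61) + 1794)/(E + 4114) = ((-2 + 14*61) + 1794)/(1/1915 + 4114) = ((-2 + 854) + 1794)/(7878311/1915) = (852 + 1794)*(1915/7878311) = 2646*(1915/7878311) = 723870/1125473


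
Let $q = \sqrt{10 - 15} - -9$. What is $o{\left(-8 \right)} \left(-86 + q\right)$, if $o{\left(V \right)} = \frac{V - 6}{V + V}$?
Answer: $- \frac{539}{8} + \frac{7 i \sqrt{5}}{8} \approx -67.375 + 1.9566 i$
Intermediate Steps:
$o{\left(V \right)} = \frac{-6 + V}{2 V}$
$q = 9 + i \sqrt{5}$ ($q = \sqrt{-5} + 9 = i \sqrt{5} + 9 = 9 + i \sqrt{5} \approx 9.0 + 2.2361 i$)
$o{\left(-8 \right)} \left(-86 + q\right) = \frac{-6 - 8}{2 \left(-8\right)} \left(-86 + \left(9 + i \sqrt{5}\right)\right) = \frac{1}{2} \left(- \frac{1}{8}\right) \left(-14\right) \left(-77 + i \sqrt{5}\right) = \frac{7 \left(-77 + i \sqrt{5}\right)}{8} = - \frac{539}{8} + \frac{7 i \sqrt{5}}{8}$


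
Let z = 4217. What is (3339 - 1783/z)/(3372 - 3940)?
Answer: -3519695/598814 ≈ -5.8778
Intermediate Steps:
(3339 - 1783/z)/(3372 - 3940) = (3339 - 1783/4217)/(3372 - 3940) = (3339 - 1783*1/4217)/(-568) = (3339 - 1783/4217)*(-1/568) = (14078780/4217)*(-1/568) = -3519695/598814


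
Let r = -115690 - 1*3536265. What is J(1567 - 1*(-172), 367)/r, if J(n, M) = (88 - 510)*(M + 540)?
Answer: 382754/3651955 ≈ 0.10481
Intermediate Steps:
J(n, M) = -227880 - 422*M (J(n, M) = -422*(540 + M) = -227880 - 422*M)
r = -3651955 (r = -115690 - 3536265 = -3651955)
J(1567 - 1*(-172), 367)/r = (-227880 - 422*367)/(-3651955) = (-227880 - 154874)*(-1/3651955) = -382754*(-1/3651955) = 382754/3651955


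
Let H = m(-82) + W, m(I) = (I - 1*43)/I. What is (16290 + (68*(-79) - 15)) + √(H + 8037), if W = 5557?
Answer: 10903 + √91416306/82 ≈ 11020.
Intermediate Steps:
m(I) = (-43 + I)/I (m(I) = (I - 43)/I = (-43 + I)/I)
H = 455799/82 (H = (-43 - 82)/(-82) + 5557 = -1/82*(-125) + 5557 = 125/82 + 5557 = 455799/82 ≈ 5558.5)
(16290 + (68*(-79) - 15)) + √(H + 8037) = (16290 + (68*(-79) - 15)) + √(455799/82 + 8037) = (16290 + (-5372 - 15)) + √(1114833/82) = (16290 - 5387) + √91416306/82 = 10903 + √91416306/82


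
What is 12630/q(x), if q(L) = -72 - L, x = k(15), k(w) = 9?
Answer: -4210/27 ≈ -155.93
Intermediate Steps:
x = 9
12630/q(x) = 12630/(-72 - 1*9) = 12630/(-72 - 9) = 12630/(-81) = 12630*(-1/81) = -4210/27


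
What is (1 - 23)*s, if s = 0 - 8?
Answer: 176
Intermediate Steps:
s = -8
(1 - 23)*s = (1 - 23)*(-8) = -22*(-8) = 176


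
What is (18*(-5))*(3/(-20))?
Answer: 27/2 ≈ 13.500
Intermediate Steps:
(18*(-5))*(3/(-20)) = -270*(-1)/20 = -90*(-3/20) = 27/2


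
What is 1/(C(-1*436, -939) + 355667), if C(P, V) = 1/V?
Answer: 939/333971312 ≈ 2.8116e-6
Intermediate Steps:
1/(C(-1*436, -939) + 355667) = 1/(1/(-939) + 355667) = 1/(-1/939 + 355667) = 1/(333971312/939) = 939/333971312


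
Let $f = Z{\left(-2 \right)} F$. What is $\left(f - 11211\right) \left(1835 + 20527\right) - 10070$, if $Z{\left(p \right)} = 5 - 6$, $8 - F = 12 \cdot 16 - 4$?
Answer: $-246685292$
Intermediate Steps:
$F = -180$ ($F = 8 - \left(12 \cdot 16 - 4\right) = 8 - \left(192 - 4\right) = 8 - 188 = -180$)
$Z{\left(p \right)} = -1$ ($Z{\left(p \right)} = 5 - 6 = -1$)
$f = 180$ ($f = \left(-1\right) \left(-180\right) = 180$)
$\left(f - 11211\right) \left(1835 + 20527\right) - 10070 = \left(180 - 11211\right) \left(1835 + 20527\right) - 10070 = \left(-11031\right) 22362 - 10070 = -246675222 - 10070 = -246685292$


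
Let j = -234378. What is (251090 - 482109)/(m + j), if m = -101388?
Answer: 231019/335766 ≈ 0.68804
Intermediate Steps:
(251090 - 482109)/(m + j) = (251090 - 482109)/(-101388 - 234378) = -231019/(-335766) = -231019*(-1/335766) = 231019/335766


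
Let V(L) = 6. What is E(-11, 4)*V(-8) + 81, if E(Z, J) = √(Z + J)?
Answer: 81 + 6*I*√7 ≈ 81.0 + 15.875*I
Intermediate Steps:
E(Z, J) = √(J + Z)
E(-11, 4)*V(-8) + 81 = √(4 - 11)*6 + 81 = √(-7)*6 + 81 = (I*√7)*6 + 81 = 6*I*√7 + 81 = 81 + 6*I*√7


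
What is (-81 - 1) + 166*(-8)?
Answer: -1410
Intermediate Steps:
(-81 - 1) + 166*(-8) = -82 - 1328 = -1410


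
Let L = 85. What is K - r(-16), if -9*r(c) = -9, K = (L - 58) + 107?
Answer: 133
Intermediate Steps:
K = 134 (K = (85 - 58) + 107 = 27 + 107 = 134)
r(c) = 1 (r(c) = -1/9*(-9) = 1)
K - r(-16) = 134 - 1*1 = 134 - 1 = 133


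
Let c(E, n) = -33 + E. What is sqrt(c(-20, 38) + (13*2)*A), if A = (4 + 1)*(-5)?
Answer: I*sqrt(703) ≈ 26.514*I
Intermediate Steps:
A = -25 (A = 5*(-5) = -25)
sqrt(c(-20, 38) + (13*2)*A) = sqrt((-33 - 20) + (13*2)*(-25)) = sqrt(-53 + 26*(-25)) = sqrt(-53 - 650) = sqrt(-703) = I*sqrt(703)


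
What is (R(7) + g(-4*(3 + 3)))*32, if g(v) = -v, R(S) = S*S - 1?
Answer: 2304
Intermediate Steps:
R(S) = -1 + S² (R(S) = S² - 1 = -1 + S²)
(R(7) + g(-4*(3 + 3)))*32 = ((-1 + 7²) - (-4)*(3 + 3))*32 = ((-1 + 49) - (-4)*6)*32 = (48 - 1*(-24))*32 = (48 + 24)*32 = 72*32 = 2304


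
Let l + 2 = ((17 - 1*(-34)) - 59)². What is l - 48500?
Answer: -48438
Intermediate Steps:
l = 62 (l = -2 + ((17 - 1*(-34)) - 59)² = -2 + ((17 + 34) - 59)² = -2 + (51 - 59)² = -2 + (-8)² = -2 + 64 = 62)
l - 48500 = 62 - 48500 = -48438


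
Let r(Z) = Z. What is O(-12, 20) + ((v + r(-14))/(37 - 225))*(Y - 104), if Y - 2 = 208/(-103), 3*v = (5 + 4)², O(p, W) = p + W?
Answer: 147097/9682 ≈ 15.193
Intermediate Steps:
O(p, W) = W + p
v = 27 (v = (5 + 4)²/3 = (⅓)*9² = (⅓)*81 = 27)
Y = -2/103 (Y = 2 + 208/(-103) = 2 + 208*(-1/103) = 2 - 208/103 = -2/103 ≈ -0.019417)
O(-12, 20) + ((v + r(-14))/(37 - 225))*(Y - 104) = (20 - 12) + ((27 - 14)/(37 - 225))*(-2/103 - 104) = 8 + (13/(-188))*(-10714/103) = 8 + (13*(-1/188))*(-10714/103) = 8 - 13/188*(-10714/103) = 8 + 69641/9682 = 147097/9682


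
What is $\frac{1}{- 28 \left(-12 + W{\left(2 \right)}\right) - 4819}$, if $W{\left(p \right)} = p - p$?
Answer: $- \frac{1}{4483} \approx -0.00022306$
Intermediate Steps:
$W{\left(p \right)} = 0$
$\frac{1}{- 28 \left(-12 + W{\left(2 \right)}\right) - 4819} = \frac{1}{- 28 \left(-12 + 0\right) - 4819} = \frac{1}{\left(-28\right) \left(-12\right) - 4819} = \frac{1}{336 - 4819} = \frac{1}{-4483} = - \frac{1}{4483}$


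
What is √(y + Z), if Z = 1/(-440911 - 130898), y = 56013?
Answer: 2*√4578580092571611/571809 ≈ 236.67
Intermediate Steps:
Z = -1/571809 (Z = 1/(-571809) = -1/571809 ≈ -1.7488e-6)
√(y + Z) = √(56013 - 1/571809) = √(32028737516/571809) = 2*√4578580092571611/571809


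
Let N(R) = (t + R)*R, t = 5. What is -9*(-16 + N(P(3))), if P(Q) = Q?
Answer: -72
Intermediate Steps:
N(R) = R*(5 + R) (N(R) = (5 + R)*R = R*(5 + R))
-9*(-16 + N(P(3))) = -9*(-16 + 3*(5 + 3)) = -9*(-16 + 3*8) = -9*(-16 + 24) = -9*8 = -72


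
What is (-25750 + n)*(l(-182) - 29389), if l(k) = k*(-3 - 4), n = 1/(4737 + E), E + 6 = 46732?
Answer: 37257217780635/51463 ≈ 7.2396e+8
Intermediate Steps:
E = 46726 (E = -6 + 46732 = 46726)
n = 1/51463 (n = 1/(4737 + 46726) = 1/51463 ≈ 1.9431e-5)
l(k) = -7*k (l(k) = k*(-7) = -7*k)
(-25750 + n)*(l(-182) - 29389) = (-25750 + 1/51463)*(-7*(-182) - 29389) = -1325172249*(1274 - 29389)/51463 = -1325172249/51463*(-28115) = 37257217780635/51463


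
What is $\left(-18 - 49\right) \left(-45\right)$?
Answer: $3015$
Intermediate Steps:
$\left(-18 - 49\right) \left(-45\right) = \left(-67\right) \left(-45\right) = 3015$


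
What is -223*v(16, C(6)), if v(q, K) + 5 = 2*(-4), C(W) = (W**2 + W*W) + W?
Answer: 2899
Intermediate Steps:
C(W) = W + 2*W**2 (C(W) = (W**2 + W**2) + W = 2*W**2 + W = W + 2*W**2)
v(q, K) = -13 (v(q, K) = -5 + 2*(-4) = -5 - 8 = -13)
-223*v(16, C(6)) = -223*(-13) = 2899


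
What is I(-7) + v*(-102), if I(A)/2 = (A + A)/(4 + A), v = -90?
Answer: 27568/3 ≈ 9189.3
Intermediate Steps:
I(A) = 4*A/(4 + A) (I(A) = 2*((A + A)/(4 + A)) = 2*((2*A)/(4 + A)) = 2*(2*A/(4 + A)) = 4*A/(4 + A))
I(-7) + v*(-102) = 4*(-7)/(4 - 7) - 90*(-102) = 4*(-7)/(-3) + 9180 = 4*(-7)*(-⅓) + 9180 = 28/3 + 9180 = 27568/3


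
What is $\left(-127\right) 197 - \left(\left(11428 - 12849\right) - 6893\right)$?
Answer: $-16705$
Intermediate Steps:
$\left(-127\right) 197 - \left(\left(11428 - 12849\right) - 6893\right) = -25019 - \left(-1421 - 6893\right) = -25019 - -8314 = -25019 + 8314 = -16705$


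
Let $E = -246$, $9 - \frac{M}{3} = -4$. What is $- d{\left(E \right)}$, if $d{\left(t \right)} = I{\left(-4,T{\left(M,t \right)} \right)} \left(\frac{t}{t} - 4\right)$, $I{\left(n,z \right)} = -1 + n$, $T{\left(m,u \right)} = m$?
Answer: $-15$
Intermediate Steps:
$M = 39$ ($M = 27 - -12 = 27 + 12 = 39$)
$d{\left(t \right)} = 15$ ($d{\left(t \right)} = \left(-1 - 4\right) \left(\frac{t}{t} - 4\right) = - 5 \left(1 - 4\right) = \left(-5\right) \left(-3\right) = 15$)
$- d{\left(E \right)} = \left(-1\right) 15 = -15$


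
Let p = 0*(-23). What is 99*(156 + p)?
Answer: 15444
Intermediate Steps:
p = 0
99*(156 + p) = 99*(156 + 0) = 99*156 = 15444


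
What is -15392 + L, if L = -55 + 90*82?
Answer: -8067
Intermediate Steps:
L = 7325 (L = -55 + 7380 = 7325)
-15392 + L = -15392 + 7325 = -8067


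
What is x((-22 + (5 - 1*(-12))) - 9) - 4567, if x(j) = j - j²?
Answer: -4777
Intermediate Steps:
x((-22 + (5 - 1*(-12))) - 9) - 4567 = ((-22 + (5 - 1*(-12))) - 9)*(1 - ((-22 + (5 - 1*(-12))) - 9)) - 4567 = ((-22 + (5 + 12)) - 9)*(1 - ((-22 + (5 + 12)) - 9)) - 4567 = ((-22 + 17) - 9)*(1 - ((-22 + 17) - 9)) - 4567 = (-5 - 9)*(1 - (-5 - 9)) - 4567 = -14*(1 - 1*(-14)) - 4567 = -14*(1 + 14) - 4567 = -14*15 - 4567 = -210 - 4567 = -4777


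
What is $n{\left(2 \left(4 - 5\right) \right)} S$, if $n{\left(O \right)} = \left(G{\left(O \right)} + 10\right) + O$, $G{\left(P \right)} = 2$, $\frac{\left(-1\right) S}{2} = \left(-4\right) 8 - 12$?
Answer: $880$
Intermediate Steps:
$S = 88$ ($S = - 2 \left(\left(-4\right) 8 - 12\right) = - 2 \left(-32 - 12\right) = \left(-2\right) \left(-44\right) = 88$)
$n{\left(O \right)} = 12 + O$ ($n{\left(O \right)} = \left(2 + 10\right) + O = 12 + O$)
$n{\left(2 \left(4 - 5\right) \right)} S = \left(12 + 2 \left(4 - 5\right)\right) 88 = \left(12 + 2 \left(-1\right)\right) 88 = \left(12 - 2\right) 88 = 10 \cdot 88 = 880$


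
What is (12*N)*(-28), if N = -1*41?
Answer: 13776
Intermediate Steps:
N = -41
(12*N)*(-28) = (12*(-41))*(-28) = -492*(-28) = 13776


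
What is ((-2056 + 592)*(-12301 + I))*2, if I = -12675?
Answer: 73129728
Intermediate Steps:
((-2056 + 592)*(-12301 + I))*2 = ((-2056 + 592)*(-12301 - 12675))*2 = -1464*(-24976)*2 = 36564864*2 = 73129728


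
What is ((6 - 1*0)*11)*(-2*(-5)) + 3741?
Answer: 4401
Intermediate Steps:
((6 - 1*0)*11)*(-2*(-5)) + 3741 = ((6 + 0)*11)*10 + 3741 = (6*11)*10 + 3741 = 66*10 + 3741 = 660 + 3741 = 4401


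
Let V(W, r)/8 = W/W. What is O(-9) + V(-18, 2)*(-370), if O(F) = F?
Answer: -2969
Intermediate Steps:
V(W, r) = 8 (V(W, r) = 8*(W/W) = 8*1 = 8)
O(-9) + V(-18, 2)*(-370) = -9 + 8*(-370) = -9 - 2960 = -2969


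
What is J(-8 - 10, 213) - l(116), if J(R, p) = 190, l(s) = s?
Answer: 74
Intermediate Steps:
J(-8 - 10, 213) - l(116) = 190 - 1*116 = 190 - 116 = 74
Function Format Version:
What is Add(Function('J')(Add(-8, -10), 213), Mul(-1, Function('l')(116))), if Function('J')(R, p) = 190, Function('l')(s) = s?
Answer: 74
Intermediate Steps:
Add(Function('J')(Add(-8, -10), 213), Mul(-1, Function('l')(116))) = Add(190, Mul(-1, 116)) = Add(190, -116) = 74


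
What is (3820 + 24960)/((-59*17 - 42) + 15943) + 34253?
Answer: 255164987/7449 ≈ 34255.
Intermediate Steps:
(3820 + 24960)/((-59*17 - 42) + 15943) + 34253 = 28780/((-1003 - 42) + 15943) + 34253 = 28780/(-1045 + 15943) + 34253 = 28780/14898 + 34253 = 28780*(1/14898) + 34253 = 14390/7449 + 34253 = 255164987/7449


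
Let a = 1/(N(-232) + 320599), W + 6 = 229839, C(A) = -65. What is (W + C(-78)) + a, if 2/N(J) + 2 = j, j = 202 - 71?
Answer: 9502577902793/41357273 ≈ 2.2977e+5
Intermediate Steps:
W = 229833 (W = -6 + 229839 = 229833)
j = 131
N(J) = 2/129 (N(J) = 2/(-2 + 131) = 2/129)
a = 129/41357273 (a = 1/(2/129 + 320599) = 1/(41357273/129) = 129/41357273 ≈ 3.1192e-6)
(W + C(-78)) + a = (229833 - 65) + 129/41357273 = 229768 + 129/41357273 = 9502577902793/41357273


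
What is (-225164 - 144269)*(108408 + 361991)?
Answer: -173780913767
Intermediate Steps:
(-225164 - 144269)*(108408 + 361991) = -369433*470399 = -173780913767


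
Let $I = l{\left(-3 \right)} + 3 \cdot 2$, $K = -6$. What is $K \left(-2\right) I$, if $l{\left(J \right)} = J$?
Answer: $36$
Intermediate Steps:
$I = 3$ ($I = -3 + 3 \cdot 2 = -3 + 6 = 3$)
$K \left(-2\right) I = \left(-6\right) \left(-2\right) 3 = 12 \cdot 3 = 36$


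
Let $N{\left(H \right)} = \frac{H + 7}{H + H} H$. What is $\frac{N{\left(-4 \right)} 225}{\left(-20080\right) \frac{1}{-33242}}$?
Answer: $\frac{2243835}{4016} \approx 558.72$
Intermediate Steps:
$N{\left(H \right)} = \frac{7}{2} + \frac{H}{2}$ ($N{\left(H \right)} = \frac{7 + H}{2 H} H = \frac{7}{2} + \frac{H}{2}$)
$\frac{N{\left(-4 \right)} 225}{\left(-20080\right) \frac{1}{-33242}} = \frac{\left(\frac{7}{2} + \frac{1}{2} \left(-4\right)\right) 225}{\left(-20080\right) \frac{1}{-33242}} = \frac{\left(\frac{7}{2} - 2\right) 225}{\left(-20080\right) \left(- \frac{1}{33242}\right)} = \frac{\frac{3}{2} \cdot 225}{\frac{10040}{16621}} = \frac{675}{2} \cdot \frac{16621}{10040} = \frac{2243835}{4016}$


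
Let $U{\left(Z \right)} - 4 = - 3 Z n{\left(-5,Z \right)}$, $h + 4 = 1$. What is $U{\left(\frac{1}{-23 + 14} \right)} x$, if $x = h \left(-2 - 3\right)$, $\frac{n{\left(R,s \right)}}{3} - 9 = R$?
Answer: $120$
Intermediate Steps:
$h = -3$ ($h = -4 + 1 = -3$)
$n{\left(R,s \right)} = 27 + 3 R$
$U{\left(Z \right)} = 4 - 36 Z$ ($U{\left(Z \right)} = 4 + - 3 Z \left(27 + 3 \left(-5\right)\right) = 4 + - 3 Z \left(27 - 15\right) = 4 + - 3 Z 12 = 4 - 36 Z$)
$x = 15$ ($x = - 3 \left(-2 - 3\right) = \left(-3\right) \left(-5\right) = 15$)
$U{\left(\frac{1}{-23 + 14} \right)} x = \left(4 - \frac{36}{-23 + 14}\right) 15 = \left(4 - \frac{36}{-9}\right) 15 = \left(4 - -4\right) 15 = \left(4 + 4\right) 15 = 8 \cdot 15 = 120$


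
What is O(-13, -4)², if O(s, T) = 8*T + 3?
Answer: 841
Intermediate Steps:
O(s, T) = 3 + 8*T
O(-13, -4)² = (3 + 8*(-4))² = (3 - 32)² = (-29)² = 841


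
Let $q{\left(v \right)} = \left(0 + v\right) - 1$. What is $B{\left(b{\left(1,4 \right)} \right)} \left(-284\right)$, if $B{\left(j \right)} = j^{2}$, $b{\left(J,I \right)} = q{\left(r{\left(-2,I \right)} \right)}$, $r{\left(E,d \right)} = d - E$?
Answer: $-7100$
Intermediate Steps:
$q{\left(v \right)} = -1 + v$ ($q{\left(v \right)} = v - 1 = -1 + v$)
$b{\left(J,I \right)} = 1 + I$ ($b{\left(J,I \right)} = -1 + \left(I - -2\right) = -1 + \left(I + 2\right) = -1 + \left(2 + I\right) = 1 + I$)
$B{\left(b{\left(1,4 \right)} \right)} \left(-284\right) = \left(1 + 4\right)^{2} \left(-284\right) = 5^{2} \left(-284\right) = 25 \left(-284\right) = -7100$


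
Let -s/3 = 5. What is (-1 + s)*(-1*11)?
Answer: 176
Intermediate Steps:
s = -15 (s = -3*5 = -15)
(-1 + s)*(-1*11) = (-1 - 15)*(-1*11) = -16*(-11) = 176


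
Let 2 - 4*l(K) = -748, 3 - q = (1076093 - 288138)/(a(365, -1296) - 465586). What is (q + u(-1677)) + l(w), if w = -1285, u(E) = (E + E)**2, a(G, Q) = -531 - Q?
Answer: 1494002185369/132806 ≈ 1.1250e+7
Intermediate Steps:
u(E) = 4*E**2 (u(E) = (2*E)**2 = 4*E**2)
q = 311774/66403 (q = 3 - (1076093 - 288138)/((-531 - 1*(-1296)) - 465586) = 3 - 787955/((-531 + 1296) - 465586) = 3 - 787955/(765 - 465586) = 3 - 787955/(-464821) = 3 - 787955*(-1)/464821 = 3 - 1*(-112565/66403) = 3 + 112565/66403 = 311774/66403 ≈ 4.6952)
l(K) = 375/2 (l(K) = 1/2 - 1/4*(-748) = 1/2 + 187 = 375/2)
(q + u(-1677)) + l(w) = (311774/66403 + 4*(-1677)**2) + 375/2 = (311774/66403 + 4*2812329) + 375/2 = (311774/66403 + 11249316) + 375/2 = 746988642122/66403 + 375/2 = 1494002185369/132806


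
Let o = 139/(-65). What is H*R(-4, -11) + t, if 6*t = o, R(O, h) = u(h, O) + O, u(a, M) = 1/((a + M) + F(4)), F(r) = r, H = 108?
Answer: -1896929/4290 ≈ -442.17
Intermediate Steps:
o = -139/65 (o = 139*(-1/65) = -139/65 ≈ -2.1385)
u(a, M) = 1/(4 + M + a) (u(a, M) = 1/((a + M) + 4) = 1/((M + a) + 4) = 1/(4 + M + a))
R(O, h) = O + 1/(4 + O + h) (R(O, h) = 1/(4 + O + h) + O = O + 1/(4 + O + h))
t = -139/390 (t = (1/6)*(-139/65) = -139/390 ≈ -0.35641)
H*R(-4, -11) + t = 108*(-4 + 1/(4 - 4 - 11)) - 139/390 = 108*(-4 + 1/(-11)) - 139/390 = 108*(-4 - 1/11) - 139/390 = 108*(-45/11) - 139/390 = -4860/11 - 139/390 = -1896929/4290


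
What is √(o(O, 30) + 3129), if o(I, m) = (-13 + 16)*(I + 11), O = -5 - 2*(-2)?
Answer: 9*√39 ≈ 56.205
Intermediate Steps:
O = -1 (O = -5 + 4 = -1)
o(I, m) = 33 + 3*I (o(I, m) = 3*(11 + I) = 33 + 3*I)
√(o(O, 30) + 3129) = √((33 + 3*(-1)) + 3129) = √((33 - 3) + 3129) = √(30 + 3129) = √3159 = 9*√39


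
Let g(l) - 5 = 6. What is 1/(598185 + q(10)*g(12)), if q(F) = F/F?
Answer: 1/598196 ≈ 1.6717e-6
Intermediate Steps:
q(F) = 1
g(l) = 11 (g(l) = 5 + 6 = 11)
1/(598185 + q(10)*g(12)) = 1/(598185 + 1*11) = 1/(598185 + 11) = 1/598196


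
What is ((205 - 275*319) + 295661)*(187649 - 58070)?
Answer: 26970702639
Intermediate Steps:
((205 - 275*319) + 295661)*(187649 - 58070) = ((205 - 87725) + 295661)*129579 = (-87520 + 295661)*129579 = 208141*129579 = 26970702639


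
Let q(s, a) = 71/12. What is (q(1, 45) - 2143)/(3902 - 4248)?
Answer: 25645/4152 ≈ 6.1765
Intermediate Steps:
q(s, a) = 71/12 (q(s, a) = 71*(1/12) = 71/12)
(q(1, 45) - 2143)/(3902 - 4248) = (71/12 - 2143)/(3902 - 4248) = -25645/12/(-346) = -25645/12*(-1/346) = 25645/4152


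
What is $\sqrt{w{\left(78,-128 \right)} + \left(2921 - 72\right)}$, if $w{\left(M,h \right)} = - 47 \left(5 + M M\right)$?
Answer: $i \sqrt{283334} \approx 532.29 i$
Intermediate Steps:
$w{\left(M,h \right)} = -235 - 47 M^{2}$ ($w{\left(M,h \right)} = - 47 \left(5 + M^{2}\right) = -235 - 47 M^{2}$)
$\sqrt{w{\left(78,-128 \right)} + \left(2921 - 72\right)} = \sqrt{\left(-235 - 47 \cdot 78^{2}\right) + \left(2921 - 72\right)} = \sqrt{\left(-235 - 285948\right) + \left(2921 - 72\right)} = \sqrt{\left(-235 - 285948\right) + 2849} = \sqrt{-286183 + 2849} = \sqrt{-283334} = i \sqrt{283334}$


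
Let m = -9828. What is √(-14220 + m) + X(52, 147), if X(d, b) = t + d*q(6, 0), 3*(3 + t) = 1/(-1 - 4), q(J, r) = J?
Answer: 4634/15 + 12*I*√167 ≈ 308.93 + 155.07*I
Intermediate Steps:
t = -46/15 (t = -3 + 1/(3*(-1 - 4)) = -3 + (⅓)/(-5) = -3 + (⅓)*(-⅕) = -3 - 1/15 = -46/15 ≈ -3.0667)
X(d, b) = -46/15 + 6*d (X(d, b) = -46/15 + d*6 = -46/15 + 6*d)
√(-14220 + m) + X(52, 147) = √(-14220 - 9828) + (-46/15 + 6*52) = √(-24048) + (-46/15 + 312) = 12*I*√167 + 4634/15 = 4634/15 + 12*I*√167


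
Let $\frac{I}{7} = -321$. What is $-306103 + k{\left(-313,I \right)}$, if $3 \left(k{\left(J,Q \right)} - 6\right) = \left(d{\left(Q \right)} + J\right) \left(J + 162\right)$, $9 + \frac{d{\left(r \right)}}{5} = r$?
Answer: $\frac{832252}{3} \approx 2.7742 \cdot 10^{5}$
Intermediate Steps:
$I = -2247$ ($I = 7 \left(-321\right) = -2247$)
$d{\left(r \right)} = -45 + 5 r$
$k{\left(J,Q \right)} = 6 + \frac{\left(162 + J\right) \left(-45 + J + 5 Q\right)}{3}$ ($k{\left(J,Q \right)} = 6 + \frac{\left(\left(-45 + 5 Q\right) + J\right) \left(J + 162\right)}{3} = 6 + \frac{\left(-45 + J + 5 Q\right) \left(162 + J\right)}{3} = 6 + \frac{\left(162 + J\right) \left(-45 + J + 5 Q\right)}{3}$)
$-306103 + k{\left(-313,I \right)} = -306103 + \left(-2424 + 39 \left(-313\right) + 270 \left(-2247\right) + \frac{\left(-313\right)^{2}}{3} + \frac{5}{3} \left(-313\right) \left(-2247\right)\right) = -306103 - - \frac{1750561}{3} = -306103 + \frac{1750561}{3} = \frac{832252}{3}$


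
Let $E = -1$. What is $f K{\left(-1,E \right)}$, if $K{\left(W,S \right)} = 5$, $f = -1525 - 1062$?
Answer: $-12935$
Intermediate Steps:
$f = -2587$ ($f = -1525 - 1062 = -2587$)
$f K{\left(-1,E \right)} = \left(-2587\right) 5 = -12935$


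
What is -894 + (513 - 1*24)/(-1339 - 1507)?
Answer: -2544813/2846 ≈ -894.17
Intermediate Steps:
-894 + (513 - 1*24)/(-1339 - 1507) = -894 + (513 - 24)/(-2846) = -894 + 489*(-1/2846) = -894 - 489/2846 = -2544813/2846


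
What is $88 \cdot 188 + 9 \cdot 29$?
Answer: $16805$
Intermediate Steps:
$88 \cdot 188 + 9 \cdot 29 = 16544 + 261 = 16805$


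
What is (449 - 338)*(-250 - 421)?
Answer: -74481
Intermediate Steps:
(449 - 338)*(-250 - 421) = 111*(-671) = -74481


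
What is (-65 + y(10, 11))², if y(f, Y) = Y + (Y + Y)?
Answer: 1024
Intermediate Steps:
y(f, Y) = 3*Y (y(f, Y) = Y + 2*Y = 3*Y)
(-65 + y(10, 11))² = (-65 + 3*11)² = (-65 + 33)² = (-32)² = 1024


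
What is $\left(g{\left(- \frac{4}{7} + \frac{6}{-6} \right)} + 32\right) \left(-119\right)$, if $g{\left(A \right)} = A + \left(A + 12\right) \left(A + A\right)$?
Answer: $\frac{1955}{7} \approx 279.29$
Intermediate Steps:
$g{\left(A \right)} = A + 2 A \left(12 + A\right)$ ($g{\left(A \right)} = A + \left(12 + A\right) 2 A = A + 2 A \left(12 + A\right)$)
$\left(g{\left(- \frac{4}{7} + \frac{6}{-6} \right)} + 32\right) \left(-119\right) = \left(\left(- \frac{4}{7} + \frac{6}{-6}\right) \left(25 + 2 \left(- \frac{4}{7} + \frac{6}{-6}\right)\right) + 32\right) \left(-119\right) = \left(\left(\left(-4\right) \frac{1}{7} + 6 \left(- \frac{1}{6}\right)\right) \left(25 + 2 \left(\left(-4\right) \frac{1}{7} + 6 \left(- \frac{1}{6}\right)\right)\right) + 32\right) \left(-119\right) = \left(\left(- \frac{4}{7} - 1\right) \left(25 + 2 \left(- \frac{4}{7} - 1\right)\right) + 32\right) \left(-119\right) = \left(- \frac{11 \left(25 + 2 \left(- \frac{11}{7}\right)\right)}{7} + 32\right) \left(-119\right) = \left(- \frac{11 \left(25 - \frac{22}{7}\right)}{7} + 32\right) \left(-119\right) = \left(\left(- \frac{11}{7}\right) \frac{153}{7} + 32\right) \left(-119\right) = \left(- \frac{1683}{49} + 32\right) \left(-119\right) = \left(- \frac{115}{49}\right) \left(-119\right) = \frac{1955}{7}$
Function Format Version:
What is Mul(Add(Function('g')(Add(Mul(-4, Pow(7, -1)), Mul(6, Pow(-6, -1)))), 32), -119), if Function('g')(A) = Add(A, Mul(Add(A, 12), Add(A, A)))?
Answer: Rational(1955, 7) ≈ 279.29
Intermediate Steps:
Function('g')(A) = Add(A, Mul(2, A, Add(12, A))) (Function('g')(A) = Add(A, Mul(Add(12, A), Mul(2, A))) = Add(A, Mul(2, A, Add(12, A))))
Mul(Add(Function('g')(Add(Mul(-4, Pow(7, -1)), Mul(6, Pow(-6, -1)))), 32), -119) = Mul(Add(Mul(Add(Mul(-4, Pow(7, -1)), Mul(6, Pow(-6, -1))), Add(25, Mul(2, Add(Mul(-4, Pow(7, -1)), Mul(6, Pow(-6, -1)))))), 32), -119) = Mul(Add(Mul(Add(Mul(-4, Rational(1, 7)), Mul(6, Rational(-1, 6))), Add(25, Mul(2, Add(Mul(-4, Rational(1, 7)), Mul(6, Rational(-1, 6)))))), 32), -119) = Mul(Add(Mul(Add(Rational(-4, 7), -1), Add(25, Mul(2, Add(Rational(-4, 7), -1)))), 32), -119) = Mul(Add(Mul(Rational(-11, 7), Add(25, Mul(2, Rational(-11, 7)))), 32), -119) = Mul(Add(Mul(Rational(-11, 7), Add(25, Rational(-22, 7))), 32), -119) = Mul(Add(Mul(Rational(-11, 7), Rational(153, 7)), 32), -119) = Mul(Add(Rational(-1683, 49), 32), -119) = Mul(Rational(-115, 49), -119) = Rational(1955, 7)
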